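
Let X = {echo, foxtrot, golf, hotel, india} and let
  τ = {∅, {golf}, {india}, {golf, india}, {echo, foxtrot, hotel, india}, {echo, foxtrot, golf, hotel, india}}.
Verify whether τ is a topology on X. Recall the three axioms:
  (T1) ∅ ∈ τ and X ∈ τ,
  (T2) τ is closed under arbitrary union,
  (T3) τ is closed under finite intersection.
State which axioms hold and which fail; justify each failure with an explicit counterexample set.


τ IS a topology on X.

Axiom (T1): ∅ ∈ τ? Yes; X ∈ τ? Yes.
Axiom (T2/T3): check pairwise unions and intersections of members of τ.
All pairwise intersections and unions checked — each lies in τ. Therefore τ satisfies (T1), (T2), (T3): it IS a topology on X.


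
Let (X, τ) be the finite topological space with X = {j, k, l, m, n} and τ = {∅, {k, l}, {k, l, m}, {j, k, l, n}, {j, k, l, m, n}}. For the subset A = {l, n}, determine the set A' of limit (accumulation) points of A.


A' = {j, k, m, n}

For each x ∈ X, list the open sets U ∈ τ with x ∈ U, then check whether U ∩ (A ∖ {x}) ≠ ∅ for every such U.
  x = j: opens ∋ x are {j, k, l, n}, {j, k, l, m, n}; each meets A ∖ {j}, so x IS a limit point.
  x = k: opens ∋ x are {k, l}, {k, l, m}, {j, k, l, n}, {j, k, l, m, n}; each meets A ∖ {k}, so x IS a limit point.
  x = l: open {k, l} ∋ x has {k, l} ∩ (A ∖ {l}) = ∅, so x is NOT a limit point.
  x = m: opens ∋ x are {k, l, m}, {j, k, l, m, n}; each meets A ∖ {m}, so x IS a limit point.
  x = n: opens ∋ x are {j, k, l, n}, {j, k, l, m, n}; each meets A ∖ {n}, so x IS a limit point.
Collecting: A' = {j, k, m, n}.


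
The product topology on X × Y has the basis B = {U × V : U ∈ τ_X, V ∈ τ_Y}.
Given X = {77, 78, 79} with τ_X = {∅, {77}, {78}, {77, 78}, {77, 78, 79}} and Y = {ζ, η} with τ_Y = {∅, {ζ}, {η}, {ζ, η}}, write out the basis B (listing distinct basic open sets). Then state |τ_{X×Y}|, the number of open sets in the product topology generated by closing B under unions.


Basis B = {∅ × ∅, {77} × {ζ}, {77} × {η}, {78} × {ζ}, {78} × {η}, {77} × {ζ, η}, {77, 78} × {ζ}, {77, 78} × {η}, {78} × {ζ, η}, {77, 78, 79} × {ζ}, {77, 78, 79} × {η}, {77, 78} × {ζ, η}, {77, 78, 79} × {ζ, η}}; |τ_{X×Y}| = 25.

Enumerate products U × V with U ∈ τ_X, V ∈ τ_Y (deduplicated):
  ∅ × ∅ = {} (∅)
  {77} × {ζ} = {(77,ζ)}
  {77} × {η} = {(77,η)}
  {78} × {ζ} = {(78,ζ)}
  {78} × {η} = {(78,η)}
  {77} × {ζ, η} = {(77,ζ), (77,η)}
  {77, 78} × {ζ} = {(77,ζ), (78,ζ)}
  {77, 78} × {η} = {(77,η), (78,η)}
  {78} × {ζ, η} = {(78,ζ), (78,η)}
  {77, 78, 79} × {ζ} = {(77,ζ), (78,ζ), (79,ζ)}
  {77, 78, 79} × {η} = {(77,η), (78,η), (79,η)}
  {77, 78} × {ζ, η} = {(77,ζ), (77,η), (78,ζ), (78,η)}
  {77, 78, 79} × {ζ, η} = {(77,ζ), (77,η), (78,ζ), (78,η), (79,ζ), (79,η)}
These 13 distinct sets form the basis B.
Close under arbitrary unions to get τ_{X×Y}; counting gives |τ_{X×Y}| = 25.


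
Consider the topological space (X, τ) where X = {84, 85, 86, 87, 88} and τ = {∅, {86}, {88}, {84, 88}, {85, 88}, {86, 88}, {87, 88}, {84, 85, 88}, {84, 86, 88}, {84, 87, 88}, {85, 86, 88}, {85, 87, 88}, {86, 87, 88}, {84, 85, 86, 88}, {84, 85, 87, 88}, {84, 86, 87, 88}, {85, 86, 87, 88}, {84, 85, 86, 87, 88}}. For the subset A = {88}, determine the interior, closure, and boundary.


int(A) = {88}, cl(A) = {84, 85, 87, 88}, ∂A = {84, 85, 87}.

Closed sets in (X, τ) are complements of opens:
  closed(X, τ) = {∅, {84}, {85}, {86}, {87}, {84, 85}, {84, 86}, {84, 87}, {85, 86}, {85, 87}, {86, 87}, {84, 85, 86}, {84, 85, 87}, {84, 86, 87}, {85, 86, 87}, {84, 85, 86, 87}, {84, 85, 87, 88}, {84, 85, 86, 87, 88}}.
int(A) = ⋃ {U ∈ τ : U ⊆ A}. Opens contained in A: ∅, {88}.
Taking the union of these: int(A) = {88}.
cl(A) = ⋂ {C closed : A ⊆ C}. Closed sets containing A: {84, 85, 87, 88}, {84, 85, 86, 87, 88}.
Intersecting these: cl(A) = {84, 85, 87, 88}.
∂A = cl(A) ∖ int(A) = {84, 85, 87, 88} ∖ {88} = {84, 85, 87}.


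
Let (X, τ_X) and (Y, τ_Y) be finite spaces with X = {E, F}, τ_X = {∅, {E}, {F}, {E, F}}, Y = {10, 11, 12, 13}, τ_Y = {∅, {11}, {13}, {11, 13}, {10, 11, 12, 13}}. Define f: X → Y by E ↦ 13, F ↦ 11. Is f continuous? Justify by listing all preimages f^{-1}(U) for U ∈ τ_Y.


f IS continuous.

Compute f^{-1}(U) for each U ∈ τ_Y:
  U = ∅: f^{-1}(U) = ∅ ∈ τ_X ✓.
  U = {11}: f^{-1}(U) = {F} ∈ τ_X ✓.
  U = {13}: f^{-1}(U) = {E} ∈ τ_X ✓.
  U = {11, 13}: f^{-1}(U) = {E, F} ∈ τ_X ✓.
  U = {10, 11, 12, 13}: f^{-1}(U) = {E, F} ∈ τ_X ✓.
Every preimage lies in τ_X, so f IS continuous.


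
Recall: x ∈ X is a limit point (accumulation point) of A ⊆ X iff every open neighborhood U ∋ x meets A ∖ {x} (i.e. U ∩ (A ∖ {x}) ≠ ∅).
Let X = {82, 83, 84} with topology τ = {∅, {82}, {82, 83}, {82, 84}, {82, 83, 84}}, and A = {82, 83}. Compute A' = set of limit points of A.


A' = {83, 84}

For each x ∈ X, list the open sets U ∈ τ with x ∈ U, then check whether U ∩ (A ∖ {x}) ≠ ∅ for every such U.
  x = 82: open {82} ∋ x has {82} ∩ (A ∖ {82}) = ∅, so x is NOT a limit point.
  x = 83: opens ∋ x are {82, 83}, {82, 83, 84}; each meets A ∖ {83}, so x IS a limit point.
  x = 84: opens ∋ x are {82, 84}, {82, 83, 84}; each meets A ∖ {84}, so x IS a limit point.
Collecting: A' = {83, 84}.


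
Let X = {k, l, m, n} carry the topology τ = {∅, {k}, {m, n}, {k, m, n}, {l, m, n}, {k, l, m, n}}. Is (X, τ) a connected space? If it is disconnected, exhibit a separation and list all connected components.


(X, τ) is disconnected; components = [{k}, {l, m, n}].

Find clopen sets (U ∈ τ with X ∖ U ∈ τ):
  U = ∅, X ∖ U = {k, l, m, n} — both open, so U is clopen.
  U = {k}, X ∖ U = {l, m, n} — both open, so U is clopen.
  U = {l, m, n}, X ∖ U = {k} — both open, so U is clopen.
  U = {k, l, m, n}, X ∖ U = ∅ — both open, so U is clopen.
Nontrivial clopen(s) exist: e.g. {k}. So (X, τ) is disconnected.
Compute connected components by grouping points that agree on all clopens:
  component: {k}
  component: {l, m, n}


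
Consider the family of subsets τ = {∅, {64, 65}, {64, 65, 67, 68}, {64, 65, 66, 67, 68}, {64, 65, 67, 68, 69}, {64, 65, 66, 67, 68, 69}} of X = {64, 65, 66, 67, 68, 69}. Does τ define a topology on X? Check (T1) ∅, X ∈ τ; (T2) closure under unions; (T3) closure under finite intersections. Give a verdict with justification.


τ IS a topology on X.

Axiom (T1): ∅ ∈ τ? Yes; X ∈ τ? Yes.
Axiom (T2/T3): check pairwise unions and intersections of members of τ.
All pairwise intersections and unions checked — each lies in τ. Therefore τ satisfies (T1), (T2), (T3): it IS a topology on X.


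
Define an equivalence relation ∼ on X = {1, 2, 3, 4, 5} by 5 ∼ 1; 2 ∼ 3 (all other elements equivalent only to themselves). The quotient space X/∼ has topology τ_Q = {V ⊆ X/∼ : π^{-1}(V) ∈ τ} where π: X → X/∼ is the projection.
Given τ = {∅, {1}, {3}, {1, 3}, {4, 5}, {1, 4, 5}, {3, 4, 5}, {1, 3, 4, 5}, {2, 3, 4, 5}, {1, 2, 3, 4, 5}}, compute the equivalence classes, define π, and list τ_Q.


X/∼ = {[1=5], [2=3], [4]}; |τ_Q| = 3.

Equivalence classes: [1=5], [2=3], [4].
Quotient map π: X → X/∼ sends 1 ↦ [1=5], 2 ↦ [2=3], 3 ↦ [2=3], 4 ↦ [4], 5 ↦ [1=5].
For each subset V ⊆ X/∼, compute π^{-1}(V) ⊆ X and check whether π^{-1}(V) ∈ τ. V is open in τ_Q iff π^{-1}(V) ∈ τ.
  V = {}: π^{-1}(V) = ∅ ∈ τ ✓.
  V = {[1=5]}: π^{-1}(V) = {1, 5} ∉ τ ✗.
  V = {[2=3]}: π^{-1}(V) = {2, 3} ∉ τ ✗.
  V = {[1=5], [2=3]}: π^{-1}(V) = {1, 2, 3, 5} ∉ τ ✗.
  V = {[4]}: π^{-1}(V) = {4} ∉ τ ✗.
  V = {[1=5], [4]}: π^{-1}(V) = {1, 4, 5} ∈ τ ✓.
  V = {[2=3], [4]}: π^{-1}(V) = {2, 3, 4} ∉ τ ✗.
  V = {[1=5], [2=3], [4]}: π^{-1}(V) = {1, 2, 3, 4, 5} ∈ τ ✓.
Open sets in the quotient: τ_Q = {{}, {[1=5], [4]}, {[1=5], [2=3], [4]}} (3 elements).


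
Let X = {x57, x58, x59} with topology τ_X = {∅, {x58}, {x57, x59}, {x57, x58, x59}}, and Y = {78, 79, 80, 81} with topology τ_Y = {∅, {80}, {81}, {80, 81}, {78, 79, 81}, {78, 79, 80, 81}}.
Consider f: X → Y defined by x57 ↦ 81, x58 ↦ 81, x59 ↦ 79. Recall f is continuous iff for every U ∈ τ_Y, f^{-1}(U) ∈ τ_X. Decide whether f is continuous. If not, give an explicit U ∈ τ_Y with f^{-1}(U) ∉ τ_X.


f is NOT continuous.

Compute f^{-1}(U) for each U ∈ τ_Y:
  U = ∅: f^{-1}(U) = ∅ ∈ τ_X ✓.
  U = {80}: f^{-1}(U) = ∅ ∈ τ_X ✓.
  U = {81}: f^{-1}(U) = {x57, x58} ∉ τ_X ✗.
  U = {80, 81}: f^{-1}(U) = {x57, x58} ∉ τ_X ✗.
  U = {78, 79, 81}: f^{-1}(U) = {x57, x58, x59} ∈ τ_X ✓.
  U = {78, 79, 80, 81}: f^{-1}(U) = {x57, x58, x59} ∈ τ_X ✓.
Found U = {81} with f^{-1}(U) = {x57, x58} not in τ_X. Therefore f is NOT continuous.


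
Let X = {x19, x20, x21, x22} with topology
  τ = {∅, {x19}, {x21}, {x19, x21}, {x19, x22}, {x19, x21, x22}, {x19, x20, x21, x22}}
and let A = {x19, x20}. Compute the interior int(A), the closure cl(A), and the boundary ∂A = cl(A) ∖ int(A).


int(A) = {x19}, cl(A) = {x19, x20, x22}, ∂A = {x20, x22}.

Closed sets in (X, τ) are complements of opens:
  closed(X, τ) = {∅, {x20}, {x20, x21}, {x20, x22}, {x19, x20, x22}, {x20, x21, x22}, {x19, x20, x21, x22}}.
int(A) = ⋃ {U ∈ τ : U ⊆ A}. Opens contained in A: ∅, {x19}.
Taking the union of these: int(A) = {x19}.
cl(A) = ⋂ {C closed : A ⊆ C}. Closed sets containing A: {x19, x20, x22}, {x19, x20, x21, x22}.
Intersecting these: cl(A) = {x19, x20, x22}.
∂A = cl(A) ∖ int(A) = {x19, x20, x22} ∖ {x19} = {x20, x22}.


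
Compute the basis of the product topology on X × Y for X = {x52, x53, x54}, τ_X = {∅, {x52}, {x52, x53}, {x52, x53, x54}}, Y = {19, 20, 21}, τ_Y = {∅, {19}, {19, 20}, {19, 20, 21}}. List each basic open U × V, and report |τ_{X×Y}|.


Basis B = {∅ × ∅, {x52} × {19}, {x52} × {19, 20}, {x52, x53} × {19}, {x52} × {19, 20, 21}, {x52, x53, x54} × {19}, {x52, x53} × {19, 20}, {x52, x53} × {19, 20, 21}, {x52, x53, x54} × {19, 20}, {x52, x53, x54} × {19, 20, 21}}; |τ_{X×Y}| = 20.

Enumerate products U × V with U ∈ τ_X, V ∈ τ_Y (deduplicated):
  ∅ × ∅ = {} (∅)
  {x52} × {19} = {(x52,19)}
  {x52} × {19, 20} = {(x52,19), (x52,20)}
  {x52, x53} × {19} = {(x52,19), (x53,19)}
  {x52} × {19, 20, 21} = {(x52,19), (x52,20), (x52,21)}
  {x52, x53, x54} × {19} = {(x52,19), (x53,19), (x54,19)}
  {x52, x53} × {19, 20} = {(x52,19), (x52,20), (x53,19), (x53,20)}
  {x52, x53} × {19, 20, 21} = {(x52,19), (x52,20), (x52,21), (x53,19), (x53,20), (x53,21)}
  {x52, x53, x54} × {19, 20} = {(x52,19), (x52,20), (x53,19), (x53,20), (x54,19), (x54,20)}
  {x52, x53, x54} × {19, 20, 21} = {(x52,19), (x52,20), (x52,21), (x53,19), (x53,20), (x53,21), (x54,19), (x54,20), (x54,21)}
These 10 distinct sets form the basis B.
Close under arbitrary unions to get τ_{X×Y}; counting gives |τ_{X×Y}| = 20.


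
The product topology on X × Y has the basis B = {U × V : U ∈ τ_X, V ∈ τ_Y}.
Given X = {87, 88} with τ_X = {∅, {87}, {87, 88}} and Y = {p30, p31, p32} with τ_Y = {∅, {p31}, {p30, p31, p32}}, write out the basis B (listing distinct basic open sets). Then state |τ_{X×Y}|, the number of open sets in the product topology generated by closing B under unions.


Basis B = {∅ × ∅, {87} × {p31}, {87, 88} × {p31}, {87} × {p30, p31, p32}, {87, 88} × {p30, p31, p32}}; |τ_{X×Y}| = 6.

Enumerate products U × V with U ∈ τ_X, V ∈ τ_Y (deduplicated):
  ∅ × ∅ = {} (∅)
  {87} × {p31} = {(87,p31)}
  {87, 88} × {p31} = {(87,p31), (88,p31)}
  {87} × {p30, p31, p32} = {(87,p30), (87,p31), (87,p32)}
  {87, 88} × {p30, p31, p32} = {(87,p30), (87,p31), (87,p32), (88,p30), (88,p31), (88,p32)}
These 5 distinct sets form the basis B.
Close under arbitrary unions to get τ_{X×Y}; counting gives |τ_{X×Y}| = 6.


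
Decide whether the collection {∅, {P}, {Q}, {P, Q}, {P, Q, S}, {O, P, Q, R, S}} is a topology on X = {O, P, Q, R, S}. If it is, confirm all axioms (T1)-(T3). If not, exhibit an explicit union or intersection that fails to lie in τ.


τ IS a topology on X.

Axiom (T1): ∅ ∈ τ? Yes; X ∈ τ? Yes.
Axiom (T2/T3): check pairwise unions and intersections of members of τ.
All pairwise intersections and unions checked — each lies in τ. Therefore τ satisfies (T1), (T2), (T3): it IS a topology on X.


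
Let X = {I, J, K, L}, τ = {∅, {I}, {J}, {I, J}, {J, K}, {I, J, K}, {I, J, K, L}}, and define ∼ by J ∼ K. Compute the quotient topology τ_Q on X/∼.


X/∼ = {[I], [J=K], [L]}; |τ_Q| = 5.

Equivalence classes: [I], [J=K], [L].
Quotient map π: X → X/∼ sends I ↦ [I], J ↦ [J=K], K ↦ [J=K], L ↦ [L].
For each subset V ⊆ X/∼, compute π^{-1}(V) ⊆ X and check whether π^{-1}(V) ∈ τ. V is open in τ_Q iff π^{-1}(V) ∈ τ.
  V = {}: π^{-1}(V) = ∅ ∈ τ ✓.
  V = {[I]}: π^{-1}(V) = {I} ∈ τ ✓.
  V = {[J=K]}: π^{-1}(V) = {J, K} ∈ τ ✓.
  V = {[I], [J=K]}: π^{-1}(V) = {I, J, K} ∈ τ ✓.
  V = {[L]}: π^{-1}(V) = {L} ∉ τ ✗.
  V = {[I], [L]}: π^{-1}(V) = {I, L} ∉ τ ✗.
  V = {[J=K], [L]}: π^{-1}(V) = {J, K, L} ∉ τ ✗.
  V = {[I], [J=K], [L]}: π^{-1}(V) = {I, J, K, L} ∈ τ ✓.
Open sets in the quotient: τ_Q = {{}, {[I]}, {[J=K]}, {[I], [J=K]}, {[I], [J=K], [L]}} (5 elements).


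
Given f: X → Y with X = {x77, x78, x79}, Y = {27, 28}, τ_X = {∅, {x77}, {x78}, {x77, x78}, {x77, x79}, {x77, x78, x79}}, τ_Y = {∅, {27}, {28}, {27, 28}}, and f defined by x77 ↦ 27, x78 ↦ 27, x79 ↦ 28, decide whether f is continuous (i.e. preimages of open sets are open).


f is NOT continuous.

Compute f^{-1}(U) for each U ∈ τ_Y:
  U = ∅: f^{-1}(U) = ∅ ∈ τ_X ✓.
  U = {27}: f^{-1}(U) = {x77, x78} ∈ τ_X ✓.
  U = {28}: f^{-1}(U) = {x79} ∉ τ_X ✗.
  U = {27, 28}: f^{-1}(U) = {x77, x78, x79} ∈ τ_X ✓.
Found U = {28} with f^{-1}(U) = {x79} not in τ_X. Therefore f is NOT continuous.


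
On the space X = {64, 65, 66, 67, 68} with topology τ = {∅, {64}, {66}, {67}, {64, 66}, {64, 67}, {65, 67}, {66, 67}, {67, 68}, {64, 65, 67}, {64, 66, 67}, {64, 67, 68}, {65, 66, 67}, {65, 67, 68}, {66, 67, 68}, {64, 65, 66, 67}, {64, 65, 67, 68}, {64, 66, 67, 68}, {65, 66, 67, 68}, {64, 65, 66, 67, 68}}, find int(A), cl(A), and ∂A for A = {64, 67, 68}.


int(A) = {64, 67, 68}, cl(A) = {64, 65, 67, 68}, ∂A = {65}.

Closed sets in (X, τ) are complements of opens:
  closed(X, τ) = {∅, {64}, {65}, {66}, {68}, {64, 65}, {64, 66}, {64, 68}, {65, 66}, {65, 68}, {66, 68}, {64, 65, 66}, {64, 65, 68}, {64, 66, 68}, {65, 66, 68}, {65, 67, 68}, {64, 65, 66, 68}, {64, 65, 67, 68}, {65, 66, 67, 68}, {64, 65, 66, 67, 68}}.
int(A) = ⋃ {U ∈ τ : U ⊆ A}. Opens contained in A: ∅, {64}, {67}, {64, 67}, {67, 68}, {64, 67, 68}.
Taking the union of these: int(A) = {64, 67, 68}.
cl(A) = ⋂ {C closed : A ⊆ C}. Closed sets containing A: {64, 65, 67, 68}, {64, 65, 66, 67, 68}.
Intersecting these: cl(A) = {64, 65, 67, 68}.
∂A = cl(A) ∖ int(A) = {64, 65, 67, 68} ∖ {64, 67, 68} = {65}.


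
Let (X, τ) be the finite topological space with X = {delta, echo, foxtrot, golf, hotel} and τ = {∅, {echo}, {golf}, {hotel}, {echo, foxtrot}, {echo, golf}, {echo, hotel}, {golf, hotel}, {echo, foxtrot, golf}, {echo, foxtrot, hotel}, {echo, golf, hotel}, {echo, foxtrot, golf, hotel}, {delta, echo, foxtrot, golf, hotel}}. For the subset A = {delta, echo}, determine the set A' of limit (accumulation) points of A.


A' = {delta, foxtrot}

For each x ∈ X, list the open sets U ∈ τ with x ∈ U, then check whether U ∩ (A ∖ {x}) ≠ ∅ for every such U.
  x = delta: opens ∋ x are {delta, echo, foxtrot, golf, hotel}; each meets A ∖ {delta}, so x IS a limit point.
  x = echo: open {echo} ∋ x has {echo} ∩ (A ∖ {echo}) = ∅, so x is NOT a limit point.
  x = foxtrot: opens ∋ x are {echo, foxtrot}, {echo, foxtrot, golf}, {echo, foxtrot, hotel}, {echo, foxtrot, golf, hotel}, {delta, echo, foxtrot, golf, hotel}; each meets A ∖ {foxtrot}, so x IS a limit point.
  x = golf: open {golf} ∋ x has {golf} ∩ (A ∖ {golf}) = ∅, so x is NOT a limit point.
  x = hotel: open {hotel} ∋ x has {hotel} ∩ (A ∖ {hotel}) = ∅, so x is NOT a limit point.
Collecting: A' = {delta, foxtrot}.


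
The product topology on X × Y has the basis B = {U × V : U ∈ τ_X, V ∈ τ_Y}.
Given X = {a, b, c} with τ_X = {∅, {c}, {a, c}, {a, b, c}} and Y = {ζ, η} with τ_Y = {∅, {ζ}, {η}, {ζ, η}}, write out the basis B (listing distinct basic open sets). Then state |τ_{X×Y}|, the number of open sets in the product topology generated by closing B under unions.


Basis B = {∅ × ∅, {c} × {ζ}, {c} × {η}, {a, c} × {ζ}, {a, c} × {η}, {c} × {ζ, η}, {a, b, c} × {ζ}, {a, b, c} × {η}, {a, c} × {ζ, η}, {a, b, c} × {ζ, η}}; |τ_{X×Y}| = 16.

Enumerate products U × V with U ∈ τ_X, V ∈ τ_Y (deduplicated):
  ∅ × ∅ = {} (∅)
  {c} × {ζ} = {(c,ζ)}
  {c} × {η} = {(c,η)}
  {a, c} × {ζ} = {(a,ζ), (c,ζ)}
  {a, c} × {η} = {(a,η), (c,η)}
  {c} × {ζ, η} = {(c,ζ), (c,η)}
  {a, b, c} × {ζ} = {(a,ζ), (b,ζ), (c,ζ)}
  {a, b, c} × {η} = {(a,η), (b,η), (c,η)}
  {a, c} × {ζ, η} = {(a,ζ), (a,η), (c,ζ), (c,η)}
  {a, b, c} × {ζ, η} = {(a,ζ), (a,η), (b,ζ), (b,η), (c,ζ), (c,η)}
These 10 distinct sets form the basis B.
Close under arbitrary unions to get τ_{X×Y}; counting gives |τ_{X×Y}| = 16.


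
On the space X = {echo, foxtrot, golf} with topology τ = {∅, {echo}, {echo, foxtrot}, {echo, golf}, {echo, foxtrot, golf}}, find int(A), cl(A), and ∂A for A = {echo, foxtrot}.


int(A) = {echo, foxtrot}, cl(A) = {echo, foxtrot, golf}, ∂A = {golf}.

Closed sets in (X, τ) are complements of opens:
  closed(X, τ) = {∅, {foxtrot}, {golf}, {foxtrot, golf}, {echo, foxtrot, golf}}.
int(A) = ⋃ {U ∈ τ : U ⊆ A}. Opens contained in A: ∅, {echo}, {echo, foxtrot}.
Taking the union of these: int(A) = {echo, foxtrot}.
cl(A) = ⋂ {C closed : A ⊆ C}. Closed sets containing A: {echo, foxtrot, golf}.
Intersecting these: cl(A) = {echo, foxtrot, golf}.
∂A = cl(A) ∖ int(A) = {echo, foxtrot, golf} ∖ {echo, foxtrot} = {golf}.


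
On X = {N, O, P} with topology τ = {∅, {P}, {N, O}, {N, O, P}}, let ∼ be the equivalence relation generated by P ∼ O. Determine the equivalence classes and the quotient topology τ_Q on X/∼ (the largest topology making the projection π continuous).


X/∼ = {[N], [O=P]}; |τ_Q| = 2.

Equivalence classes: [N], [O=P].
Quotient map π: X → X/∼ sends N ↦ [N], O ↦ [O=P], P ↦ [O=P].
For each subset V ⊆ X/∼, compute π^{-1}(V) ⊆ X and check whether π^{-1}(V) ∈ τ. V is open in τ_Q iff π^{-1}(V) ∈ τ.
  V = {}: π^{-1}(V) = ∅ ∈ τ ✓.
  V = {[N]}: π^{-1}(V) = {N} ∉ τ ✗.
  V = {[O=P]}: π^{-1}(V) = {O, P} ∉ τ ✗.
  V = {[N], [O=P]}: π^{-1}(V) = {N, O, P} ∈ τ ✓.
Open sets in the quotient: τ_Q = {{}, {[N], [O=P]}} (2 elements).


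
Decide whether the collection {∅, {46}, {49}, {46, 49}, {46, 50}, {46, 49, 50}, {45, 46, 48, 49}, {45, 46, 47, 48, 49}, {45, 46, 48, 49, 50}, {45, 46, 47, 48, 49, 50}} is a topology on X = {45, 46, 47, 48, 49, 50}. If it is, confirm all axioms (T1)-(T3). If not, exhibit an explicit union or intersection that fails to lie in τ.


τ IS a topology on X.

Axiom (T1): ∅ ∈ τ? Yes; X ∈ τ? Yes.
Axiom (T2/T3): check pairwise unions and intersections of members of τ.
All pairwise intersections and unions checked — each lies in τ. Therefore τ satisfies (T1), (T2), (T3): it IS a topology on X.


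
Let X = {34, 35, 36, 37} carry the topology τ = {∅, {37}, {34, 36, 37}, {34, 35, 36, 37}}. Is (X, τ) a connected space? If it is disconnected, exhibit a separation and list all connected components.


(X, τ) is connected.

Find clopen sets (U ∈ τ with X ∖ U ∈ τ):
  U = ∅, X ∖ U = {34, 35, 36, 37} — both open, so U is clopen.
  U = {34, 35, 36, 37}, X ∖ U = ∅ — both open, so U is clopen.
Only trivial clopens (∅ and X) exist, so (X, τ) is connected.
Compute connected components by grouping points that agree on all clopens:
  component: {34, 35, 36, 37}


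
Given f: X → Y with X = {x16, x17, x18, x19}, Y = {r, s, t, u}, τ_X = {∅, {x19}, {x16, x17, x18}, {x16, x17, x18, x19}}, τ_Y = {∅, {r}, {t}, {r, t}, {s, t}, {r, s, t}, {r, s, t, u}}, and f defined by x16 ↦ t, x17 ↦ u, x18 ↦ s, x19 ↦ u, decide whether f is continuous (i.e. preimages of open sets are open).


f is NOT continuous.

Compute f^{-1}(U) for each U ∈ τ_Y:
  U = ∅: f^{-1}(U) = ∅ ∈ τ_X ✓.
  U = {r}: f^{-1}(U) = ∅ ∈ τ_X ✓.
  U = {t}: f^{-1}(U) = {x16} ∉ τ_X ✗.
  U = {r, t}: f^{-1}(U) = {x16} ∉ τ_X ✗.
  U = {s, t}: f^{-1}(U) = {x16, x18} ∉ τ_X ✗.
  U = {r, s, t}: f^{-1}(U) = {x16, x18} ∉ τ_X ✗.
  U = {r, s, t, u}: f^{-1}(U) = {x16, x17, x18, x19} ∈ τ_X ✓.
Found U = {t} with f^{-1}(U) = {x16} not in τ_X. Therefore f is NOT continuous.


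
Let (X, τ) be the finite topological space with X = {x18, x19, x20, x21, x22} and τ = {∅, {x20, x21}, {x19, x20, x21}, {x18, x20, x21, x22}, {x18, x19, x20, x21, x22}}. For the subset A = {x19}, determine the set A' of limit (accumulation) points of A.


A' = ∅

For each x ∈ X, list the open sets U ∈ τ with x ∈ U, then check whether U ∩ (A ∖ {x}) ≠ ∅ for every such U.
  x = x18: open {x18, x20, x21, x22} ∋ x has {x18, x20, x21, x22} ∩ (A ∖ {x18}) = ∅, so x is NOT a limit point.
  x = x19: open {x19, x20, x21} ∋ x has {x19, x20, x21} ∩ (A ∖ {x19}) = ∅, so x is NOT a limit point.
  x = x20: open {x20, x21} ∋ x has {x20, x21} ∩ (A ∖ {x20}) = ∅, so x is NOT a limit point.
  x = x21: open {x20, x21} ∋ x has {x20, x21} ∩ (A ∖ {x21}) = ∅, so x is NOT a limit point.
  x = x22: open {x18, x20, x21, x22} ∋ x has {x18, x20, x21, x22} ∩ (A ∖ {x22}) = ∅, so x is NOT a limit point.
Collecting: A' = ∅.


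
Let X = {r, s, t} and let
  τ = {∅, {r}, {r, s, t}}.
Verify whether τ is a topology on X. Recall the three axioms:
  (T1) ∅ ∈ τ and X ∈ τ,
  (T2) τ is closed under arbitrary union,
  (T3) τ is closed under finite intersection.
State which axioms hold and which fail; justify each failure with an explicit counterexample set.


τ IS a topology on X.

Axiom (T1): ∅ ∈ τ? Yes; X ∈ τ? Yes.
Axiom (T2/T3): check pairwise unions and intersections of members of τ.
All pairwise intersections and unions checked — each lies in τ. Therefore τ satisfies (T1), (T2), (T3): it IS a topology on X.


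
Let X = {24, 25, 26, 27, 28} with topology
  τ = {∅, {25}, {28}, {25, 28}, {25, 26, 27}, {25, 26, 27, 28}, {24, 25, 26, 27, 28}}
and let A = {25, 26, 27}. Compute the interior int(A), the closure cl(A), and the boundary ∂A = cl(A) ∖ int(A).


int(A) = {25, 26, 27}, cl(A) = {24, 25, 26, 27}, ∂A = {24}.

Closed sets in (X, τ) are complements of opens:
  closed(X, τ) = {∅, {24}, {24, 28}, {24, 26, 27}, {24, 25, 26, 27}, {24, 26, 27, 28}, {24, 25, 26, 27, 28}}.
int(A) = ⋃ {U ∈ τ : U ⊆ A}. Opens contained in A: ∅, {25}, {25, 26, 27}.
Taking the union of these: int(A) = {25, 26, 27}.
cl(A) = ⋂ {C closed : A ⊆ C}. Closed sets containing A: {24, 25, 26, 27}, {24, 25, 26, 27, 28}.
Intersecting these: cl(A) = {24, 25, 26, 27}.
∂A = cl(A) ∖ int(A) = {24, 25, 26, 27} ∖ {25, 26, 27} = {24}.


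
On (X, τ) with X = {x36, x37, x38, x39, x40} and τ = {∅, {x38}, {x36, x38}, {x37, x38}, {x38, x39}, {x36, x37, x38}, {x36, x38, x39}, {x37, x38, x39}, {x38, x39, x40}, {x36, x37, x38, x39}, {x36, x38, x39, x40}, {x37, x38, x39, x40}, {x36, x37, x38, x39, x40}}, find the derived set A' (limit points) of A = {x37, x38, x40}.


A' = {x36, x37, x39, x40}

For each x ∈ X, list the open sets U ∈ τ with x ∈ U, then check whether U ∩ (A ∖ {x}) ≠ ∅ for every such U.
  x = x36: opens ∋ x are {x36, x38}, {x36, x37, x38}, {x36, x38, x39}, {x36, x37, x38, x39}, {x36, x38, x39, x40}, {x36, x37, x38, x39, x40}; each meets A ∖ {x36}, so x IS a limit point.
  x = x37: opens ∋ x are {x37, x38}, {x36, x37, x38}, {x37, x38, x39}, {x36, x37, x38, x39}, {x37, x38, x39, x40}, {x36, x37, x38, x39, x40}; each meets A ∖ {x37}, so x IS a limit point.
  x = x38: open {x38} ∋ x has {x38} ∩ (A ∖ {x38}) = ∅, so x is NOT a limit point.
  x = x39: opens ∋ x are {x38, x39}, {x36, x38, x39}, {x37, x38, x39}, {x38, x39, x40}, {x36, x37, x38, x39}, {x36, x38, x39, x40}, {x37, x38, x39, x40}, {x36, x37, x38, x39, x40}; each meets A ∖ {x39}, so x IS a limit point.
  x = x40: opens ∋ x are {x38, x39, x40}, {x36, x38, x39, x40}, {x37, x38, x39, x40}, {x36, x37, x38, x39, x40}; each meets A ∖ {x40}, so x IS a limit point.
Collecting: A' = {x36, x37, x39, x40}.


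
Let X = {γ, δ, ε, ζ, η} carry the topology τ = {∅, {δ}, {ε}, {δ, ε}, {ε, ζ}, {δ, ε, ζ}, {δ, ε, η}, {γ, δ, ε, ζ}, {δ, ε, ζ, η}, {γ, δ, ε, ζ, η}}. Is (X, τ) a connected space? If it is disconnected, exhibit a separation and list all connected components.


(X, τ) is connected.

Find clopen sets (U ∈ τ with X ∖ U ∈ τ):
  U = ∅, X ∖ U = {γ, δ, ε, ζ, η} — both open, so U is clopen.
  U = {γ, δ, ε, ζ, η}, X ∖ U = ∅ — both open, so U is clopen.
Only trivial clopens (∅ and X) exist, so (X, τ) is connected.
Compute connected components by grouping points that agree on all clopens:
  component: {γ, δ, ε, ζ, η}


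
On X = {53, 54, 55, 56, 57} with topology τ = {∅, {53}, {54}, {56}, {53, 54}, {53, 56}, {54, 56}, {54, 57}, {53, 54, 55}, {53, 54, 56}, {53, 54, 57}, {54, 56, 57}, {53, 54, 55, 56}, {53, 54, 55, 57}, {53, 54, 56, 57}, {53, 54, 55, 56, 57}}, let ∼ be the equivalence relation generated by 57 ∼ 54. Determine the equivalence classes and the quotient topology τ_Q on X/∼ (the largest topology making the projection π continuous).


X/∼ = {[53], [54=57], [55], [56]}; |τ_Q| = 10.

Equivalence classes: [53], [54=57], [55], [56].
Quotient map π: X → X/∼ sends 53 ↦ [53], 54 ↦ [54=57], 55 ↦ [55], 56 ↦ [56], 57 ↦ [54=57].
For each subset V ⊆ X/∼, compute π^{-1}(V) ⊆ X and check whether π^{-1}(V) ∈ τ. V is open in τ_Q iff π^{-1}(V) ∈ τ.
  V = {}: π^{-1}(V) = ∅ ∈ τ ✓.
  V = {[53]}: π^{-1}(V) = {53} ∈ τ ✓.
  V = {[54=57]}: π^{-1}(V) = {54, 57} ∈ τ ✓.
  V = {[53], [54=57]}: π^{-1}(V) = {53, 54, 57} ∈ τ ✓.
  V = {[55]}: π^{-1}(V) = {55} ∉ τ ✗.
  V = {[53], [55]}: π^{-1}(V) = {53, 55} ∉ τ ✗.
  V = {[54=57], [55]}: π^{-1}(V) = {54, 55, 57} ∉ τ ✗.
  V = {[53], [54=57], [55]}: π^{-1}(V) = {53, 54, 55, 57} ∈ τ ✓.
  V = {[56]}: π^{-1}(V) = {56} ∈ τ ✓.
  V = {[53], [56]}: π^{-1}(V) = {53, 56} ∈ τ ✓.
  V = {[54=57], [56]}: π^{-1}(V) = {54, 56, 57} ∈ τ ✓.
  V = {[53], [54=57], [56]}: π^{-1}(V) = {53, 54, 56, 57} ∈ τ ✓.
  V = {[55], [56]}: π^{-1}(V) = {55, 56} ∉ τ ✗.
  V = {[53], [55], [56]}: π^{-1}(V) = {53, 55, 56} ∉ τ ✗.
  V = {[54=57], [55], [56]}: π^{-1}(V) = {54, 55, 56, 57} ∉ τ ✗.
  V = {[53], [54=57], [55], [56]}: π^{-1}(V) = {53, 54, 55, 56, 57} ∈ τ ✓.
Open sets in the quotient: τ_Q = {{}, {[53]}, {[54=57]}, {[53], [54=57]}, {[53], [54=57], [55]}, {[56]}, {[53], [56]}, {[54=57], [56]}, {[53], [54=57], [56]}, {[53], [54=57], [55], [56]}} (10 elements).


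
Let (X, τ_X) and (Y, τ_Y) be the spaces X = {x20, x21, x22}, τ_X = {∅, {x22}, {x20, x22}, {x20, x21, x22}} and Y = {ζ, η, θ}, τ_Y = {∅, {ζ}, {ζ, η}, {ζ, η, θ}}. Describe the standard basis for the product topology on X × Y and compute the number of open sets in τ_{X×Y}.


Basis B = {∅ × ∅, {x22} × {ζ}, {x20, x22} × {ζ}, {x22} × {ζ, η}, {x20, x21, x22} × {ζ}, {x22} × {ζ, η, θ}, {x20, x22} × {ζ, η}, {x20, x22} × {ζ, η, θ}, {x20, x21, x22} × {ζ, η}, {x20, x21, x22} × {ζ, η, θ}}; |τ_{X×Y}| = 20.

Enumerate products U × V with U ∈ τ_X, V ∈ τ_Y (deduplicated):
  ∅ × ∅ = {} (∅)
  {x22} × {ζ} = {(x22,ζ)}
  {x20, x22} × {ζ} = {(x20,ζ), (x22,ζ)}
  {x22} × {ζ, η} = {(x22,ζ), (x22,η)}
  {x20, x21, x22} × {ζ} = {(x20,ζ), (x21,ζ), (x22,ζ)}
  {x22} × {ζ, η, θ} = {(x22,ζ), (x22,η), (x22,θ)}
  {x20, x22} × {ζ, η} = {(x20,ζ), (x20,η), (x22,ζ), (x22,η)}
  {x20, x22} × {ζ, η, θ} = {(x20,ζ), (x20,η), (x20,θ), (x22,ζ), (x22,η), (x22,θ)}
  {x20, x21, x22} × {ζ, η} = {(x20,ζ), (x20,η), (x21,ζ), (x21,η), (x22,ζ), (x22,η)}
  {x20, x21, x22} × {ζ, η, θ} = {(x20,ζ), (x20,η), (x20,θ), (x21,ζ), (x21,η), (x21,θ), (x22,ζ), (x22,η), (x22,θ)}
These 10 distinct sets form the basis B.
Close under arbitrary unions to get τ_{X×Y}; counting gives |τ_{X×Y}| = 20.


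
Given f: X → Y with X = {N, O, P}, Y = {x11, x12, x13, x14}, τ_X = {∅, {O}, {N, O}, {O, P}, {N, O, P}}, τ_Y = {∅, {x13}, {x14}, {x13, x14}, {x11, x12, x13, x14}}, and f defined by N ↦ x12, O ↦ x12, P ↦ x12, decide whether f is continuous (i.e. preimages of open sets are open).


f IS continuous.

Compute f^{-1}(U) for each U ∈ τ_Y:
  U = ∅: f^{-1}(U) = ∅ ∈ τ_X ✓.
  U = {x13}: f^{-1}(U) = ∅ ∈ τ_X ✓.
  U = {x14}: f^{-1}(U) = ∅ ∈ τ_X ✓.
  U = {x13, x14}: f^{-1}(U) = ∅ ∈ τ_X ✓.
  U = {x11, x12, x13, x14}: f^{-1}(U) = {N, O, P} ∈ τ_X ✓.
Every preimage lies in τ_X, so f IS continuous.


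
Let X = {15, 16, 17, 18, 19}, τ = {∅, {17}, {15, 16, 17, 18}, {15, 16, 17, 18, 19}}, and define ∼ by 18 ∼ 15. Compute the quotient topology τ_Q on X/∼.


X/∼ = {[15=18], [16], [17], [19]}; |τ_Q| = 4.

Equivalence classes: [15=18], [16], [17], [19].
Quotient map π: X → X/∼ sends 15 ↦ [15=18], 16 ↦ [16], 17 ↦ [17], 18 ↦ [15=18], 19 ↦ [19].
For each subset V ⊆ X/∼, compute π^{-1}(V) ⊆ X and check whether π^{-1}(V) ∈ τ. V is open in τ_Q iff π^{-1}(V) ∈ τ.
  V = {}: π^{-1}(V) = ∅ ∈ τ ✓.
  V = {[15=18]}: π^{-1}(V) = {15, 18} ∉ τ ✗.
  V = {[16]}: π^{-1}(V) = {16} ∉ τ ✗.
  V = {[15=18], [16]}: π^{-1}(V) = {15, 16, 18} ∉ τ ✗.
  V = {[17]}: π^{-1}(V) = {17} ∈ τ ✓.
  V = {[15=18], [17]}: π^{-1}(V) = {15, 17, 18} ∉ τ ✗.
  V = {[16], [17]}: π^{-1}(V) = {16, 17} ∉ τ ✗.
  V = {[15=18], [16], [17]}: π^{-1}(V) = {15, 16, 17, 18} ∈ τ ✓.
  V = {[19]}: π^{-1}(V) = {19} ∉ τ ✗.
  V = {[15=18], [19]}: π^{-1}(V) = {15, 18, 19} ∉ τ ✗.
  V = {[16], [19]}: π^{-1}(V) = {16, 19} ∉ τ ✗.
  V = {[15=18], [16], [19]}: π^{-1}(V) = {15, 16, 18, 19} ∉ τ ✗.
  V = {[17], [19]}: π^{-1}(V) = {17, 19} ∉ τ ✗.
  V = {[15=18], [17], [19]}: π^{-1}(V) = {15, 17, 18, 19} ∉ τ ✗.
  V = {[16], [17], [19]}: π^{-1}(V) = {16, 17, 19} ∉ τ ✗.
  V = {[15=18], [16], [17], [19]}: π^{-1}(V) = {15, 16, 17, 18, 19} ∈ τ ✓.
Open sets in the quotient: τ_Q = {{}, {[17]}, {[15=18], [16], [17]}, {[15=18], [16], [17], [19]}} (4 elements).


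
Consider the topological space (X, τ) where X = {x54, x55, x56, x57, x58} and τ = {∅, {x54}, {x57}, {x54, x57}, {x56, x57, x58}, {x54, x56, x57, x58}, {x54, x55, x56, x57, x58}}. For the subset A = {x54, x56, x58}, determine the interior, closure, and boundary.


int(A) = {x54}, cl(A) = {x54, x55, x56, x58}, ∂A = {x55, x56, x58}.

Closed sets in (X, τ) are complements of opens:
  closed(X, τ) = {∅, {x55}, {x54, x55}, {x55, x56, x58}, {x54, x55, x56, x58}, {x55, x56, x57, x58}, {x54, x55, x56, x57, x58}}.
int(A) = ⋃ {U ∈ τ : U ⊆ A}. Opens contained in A: ∅, {x54}.
Taking the union of these: int(A) = {x54}.
cl(A) = ⋂ {C closed : A ⊆ C}. Closed sets containing A: {x54, x55, x56, x58}, {x54, x55, x56, x57, x58}.
Intersecting these: cl(A) = {x54, x55, x56, x58}.
∂A = cl(A) ∖ int(A) = {x54, x55, x56, x58} ∖ {x54} = {x55, x56, x58}.


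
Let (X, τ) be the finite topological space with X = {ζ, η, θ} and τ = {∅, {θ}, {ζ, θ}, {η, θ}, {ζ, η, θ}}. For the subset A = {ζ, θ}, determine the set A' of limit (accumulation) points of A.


A' = {ζ, η}

For each x ∈ X, list the open sets U ∈ τ with x ∈ U, then check whether U ∩ (A ∖ {x}) ≠ ∅ for every such U.
  x = ζ: opens ∋ x are {ζ, θ}, {ζ, η, θ}; each meets A ∖ {ζ}, so x IS a limit point.
  x = η: opens ∋ x are {η, θ}, {ζ, η, θ}; each meets A ∖ {η}, so x IS a limit point.
  x = θ: open {θ} ∋ x has {θ} ∩ (A ∖ {θ}) = ∅, so x is NOT a limit point.
Collecting: A' = {ζ, η}.


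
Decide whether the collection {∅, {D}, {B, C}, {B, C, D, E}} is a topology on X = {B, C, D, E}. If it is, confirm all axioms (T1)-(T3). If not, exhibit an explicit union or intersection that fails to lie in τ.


τ is NOT a topology on X.

Axiom (T1): ∅ ∈ τ? Yes; X ∈ τ? Yes.
Axiom (T2/T3): check pairwise unions and intersections of members of τ.
Counterexample for (T2): {D} ∪ {B, C} = {B, C, D} ∉ τ. Therefore τ is NOT a topology.


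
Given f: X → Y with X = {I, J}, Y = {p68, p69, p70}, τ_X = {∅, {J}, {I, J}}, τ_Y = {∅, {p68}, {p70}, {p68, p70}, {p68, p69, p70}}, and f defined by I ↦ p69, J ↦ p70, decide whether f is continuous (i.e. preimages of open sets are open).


f IS continuous.

Compute f^{-1}(U) for each U ∈ τ_Y:
  U = ∅: f^{-1}(U) = ∅ ∈ τ_X ✓.
  U = {p68}: f^{-1}(U) = ∅ ∈ τ_X ✓.
  U = {p70}: f^{-1}(U) = {J} ∈ τ_X ✓.
  U = {p68, p70}: f^{-1}(U) = {J} ∈ τ_X ✓.
  U = {p68, p69, p70}: f^{-1}(U) = {I, J} ∈ τ_X ✓.
Every preimage lies in τ_X, so f IS continuous.


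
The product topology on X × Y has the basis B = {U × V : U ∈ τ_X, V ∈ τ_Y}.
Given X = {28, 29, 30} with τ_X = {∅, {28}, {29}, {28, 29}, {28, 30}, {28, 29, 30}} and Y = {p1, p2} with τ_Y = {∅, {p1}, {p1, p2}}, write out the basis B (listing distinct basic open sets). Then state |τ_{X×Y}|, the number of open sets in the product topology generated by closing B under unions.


Basis B = {∅ × ∅, {28} × {p1}, {29} × {p1}, {28} × {p1, p2}, {28, 29} × {p1}, {28, 30} × {p1}, {29} × {p1, p2}, {28, 29, 30} × {p1}, {28, 29} × {p1, p2}, {28, 30} × {p1, p2}, {28, 29, 30} × {p1, p2}}; |τ_{X×Y}| = 18.

Enumerate products U × V with U ∈ τ_X, V ∈ τ_Y (deduplicated):
  ∅ × ∅ = {} (∅)
  {28} × {p1} = {(28,p1)}
  {29} × {p1} = {(29,p1)}
  {28} × {p1, p2} = {(28,p1), (28,p2)}
  {28, 29} × {p1} = {(28,p1), (29,p1)}
  {28, 30} × {p1} = {(28,p1), (30,p1)}
  {29} × {p1, p2} = {(29,p1), (29,p2)}
  {28, 29, 30} × {p1} = {(28,p1), (29,p1), (30,p1)}
  {28, 29} × {p1, p2} = {(28,p1), (28,p2), (29,p1), (29,p2)}
  {28, 30} × {p1, p2} = {(28,p1), (28,p2), (30,p1), (30,p2)}
  {28, 29, 30} × {p1, p2} = {(28,p1), (28,p2), (29,p1), (29,p2), (30,p1), (30,p2)}
These 11 distinct sets form the basis B.
Close under arbitrary unions to get τ_{X×Y}; counting gives |τ_{X×Y}| = 18.


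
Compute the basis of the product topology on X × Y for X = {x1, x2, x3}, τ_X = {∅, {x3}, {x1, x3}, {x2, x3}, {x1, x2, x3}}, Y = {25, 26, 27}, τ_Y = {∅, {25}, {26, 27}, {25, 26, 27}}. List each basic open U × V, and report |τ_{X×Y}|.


Basis B = {∅ × ∅, {x3} × {25}, {x1, x3} × {25}, {x2, x3} × {25}, {x3} × {26, 27}, {x1, x2, x3} × {25}, {x3} × {25, 26, 27}, {x1, x3} × {26, 27}, {x2, x3} × {26, 27}, {x1, x3} × {25, 26, 27}, {x1, x2, x3} × {26, 27}, {x2, x3} × {25, 26, 27}, {x1, x2, x3} × {25, 26, 27}}; |τ_{X×Y}| = 25.

Enumerate products U × V with U ∈ τ_X, V ∈ τ_Y (deduplicated):
  ∅ × ∅ = {} (∅)
  {x3} × {25} = {(x3,25)}
  {x1, x3} × {25} = {(x1,25), (x3,25)}
  {x2, x3} × {25} = {(x2,25), (x3,25)}
  {x3} × {26, 27} = {(x3,26), (x3,27)}
  {x1, x2, x3} × {25} = {(x1,25), (x2,25), (x3,25)}
  {x3} × {25, 26, 27} = {(x3,25), (x3,26), (x3,27)}
  {x1, x3} × {26, 27} = {(x1,26), (x1,27), (x3,26), (x3,27)}
  {x2, x3} × {26, 27} = {(x2,26), (x2,27), (x3,26), (x3,27)}
  {x1, x3} × {25, 26, 27} = {(x1,25), (x1,26), (x1,27), (x3,25), (x3,26), (x3,27)}
  {x1, x2, x3} × {26, 27} = {(x1,26), (x1,27), (x2,26), (x2,27), (x3,26), (x3,27)}
  {x2, x3} × {25, 26, 27} = {(x2,25), (x2,26), (x2,27), (x3,25), (x3,26), (x3,27)}
  {x1, x2, x3} × {25, 26, 27} = {(x1,25), (x1,26), (x1,27), (x2,25), (x2,26), (x2,27), (x3,25), (x3,26), (x3,27)}
These 13 distinct sets form the basis B.
Close under arbitrary unions to get τ_{X×Y}; counting gives |τ_{X×Y}| = 25.


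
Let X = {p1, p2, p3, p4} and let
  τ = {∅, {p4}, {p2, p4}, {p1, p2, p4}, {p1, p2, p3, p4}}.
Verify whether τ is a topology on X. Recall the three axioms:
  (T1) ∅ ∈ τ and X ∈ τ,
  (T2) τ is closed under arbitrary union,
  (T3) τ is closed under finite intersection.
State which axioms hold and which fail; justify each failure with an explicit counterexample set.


τ IS a topology on X.

Axiom (T1): ∅ ∈ τ? Yes; X ∈ τ? Yes.
Axiom (T2/T3): check pairwise unions and intersections of members of τ.
All pairwise intersections and unions checked — each lies in τ. Therefore τ satisfies (T1), (T2), (T3): it IS a topology on X.


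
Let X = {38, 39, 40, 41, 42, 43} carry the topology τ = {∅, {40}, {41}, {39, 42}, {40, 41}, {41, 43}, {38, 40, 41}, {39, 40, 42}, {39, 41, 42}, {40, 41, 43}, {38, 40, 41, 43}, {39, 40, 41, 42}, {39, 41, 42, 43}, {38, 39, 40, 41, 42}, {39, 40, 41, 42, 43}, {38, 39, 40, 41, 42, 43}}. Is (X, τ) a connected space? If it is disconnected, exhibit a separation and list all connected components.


(X, τ) is disconnected; components = [{39, 42}, {38, 40, 41, 43}].

Find clopen sets (U ∈ τ with X ∖ U ∈ τ):
  U = ∅, X ∖ U = {38, 39, 40, 41, 42, 43} — both open, so U is clopen.
  U = {39, 42}, X ∖ U = {38, 40, 41, 43} — both open, so U is clopen.
  U = {38, 40, 41, 43}, X ∖ U = {39, 42} — both open, so U is clopen.
  U = {38, 39, 40, 41, 42, 43}, X ∖ U = ∅ — both open, so U is clopen.
Nontrivial clopen(s) exist: e.g. {39, 42}. So (X, τ) is disconnected.
Compute connected components by grouping points that agree on all clopens:
  component: {39, 42}
  component: {38, 40, 41, 43}


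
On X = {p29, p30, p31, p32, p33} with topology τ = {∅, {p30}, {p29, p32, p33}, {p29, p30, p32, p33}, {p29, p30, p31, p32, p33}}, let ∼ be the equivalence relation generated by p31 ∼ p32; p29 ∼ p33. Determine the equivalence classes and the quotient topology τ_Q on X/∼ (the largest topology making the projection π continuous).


X/∼ = {[p29=p33], [p30], [p31=p32]}; |τ_Q| = 3.

Equivalence classes: [p29=p33], [p30], [p31=p32].
Quotient map π: X → X/∼ sends p29 ↦ [p29=p33], p30 ↦ [p30], p31 ↦ [p31=p32], p32 ↦ [p31=p32], p33 ↦ [p29=p33].
For each subset V ⊆ X/∼, compute π^{-1}(V) ⊆ X and check whether π^{-1}(V) ∈ τ. V is open in τ_Q iff π^{-1}(V) ∈ τ.
  V = {}: π^{-1}(V) = ∅ ∈ τ ✓.
  V = {[p29=p33]}: π^{-1}(V) = {p29, p33} ∉ τ ✗.
  V = {[p30]}: π^{-1}(V) = {p30} ∈ τ ✓.
  V = {[p29=p33], [p30]}: π^{-1}(V) = {p29, p30, p33} ∉ τ ✗.
  V = {[p31=p32]}: π^{-1}(V) = {p31, p32} ∉ τ ✗.
  V = {[p29=p33], [p31=p32]}: π^{-1}(V) = {p29, p31, p32, p33} ∉ τ ✗.
  V = {[p30], [p31=p32]}: π^{-1}(V) = {p30, p31, p32} ∉ τ ✗.
  V = {[p29=p33], [p30], [p31=p32]}: π^{-1}(V) = {p29, p30, p31, p32, p33} ∈ τ ✓.
Open sets in the quotient: τ_Q = {{}, {[p30]}, {[p29=p33], [p30], [p31=p32]}} (3 elements).


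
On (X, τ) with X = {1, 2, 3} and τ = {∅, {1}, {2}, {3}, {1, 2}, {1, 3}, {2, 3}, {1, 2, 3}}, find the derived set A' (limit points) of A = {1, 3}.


A' = ∅

For each x ∈ X, list the open sets U ∈ τ with x ∈ U, then check whether U ∩ (A ∖ {x}) ≠ ∅ for every such U.
  x = 1: open {1} ∋ x has {1} ∩ (A ∖ {1}) = ∅, so x is NOT a limit point.
  x = 2: open {2} ∋ x has {2} ∩ (A ∖ {2}) = ∅, so x is NOT a limit point.
  x = 3: open {3} ∋ x has {3} ∩ (A ∖ {3}) = ∅, so x is NOT a limit point.
Collecting: A' = ∅.


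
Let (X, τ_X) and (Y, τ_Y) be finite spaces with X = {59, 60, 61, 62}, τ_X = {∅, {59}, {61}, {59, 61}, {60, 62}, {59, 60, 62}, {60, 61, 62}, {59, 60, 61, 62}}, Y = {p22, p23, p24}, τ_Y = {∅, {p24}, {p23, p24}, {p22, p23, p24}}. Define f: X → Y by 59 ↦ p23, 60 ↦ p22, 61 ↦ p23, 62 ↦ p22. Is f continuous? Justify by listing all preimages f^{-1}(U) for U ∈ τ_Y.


f IS continuous.

Compute f^{-1}(U) for each U ∈ τ_Y:
  U = ∅: f^{-1}(U) = ∅ ∈ τ_X ✓.
  U = {p24}: f^{-1}(U) = ∅ ∈ τ_X ✓.
  U = {p23, p24}: f^{-1}(U) = {59, 61} ∈ τ_X ✓.
  U = {p22, p23, p24}: f^{-1}(U) = {59, 60, 61, 62} ∈ τ_X ✓.
Every preimage lies in τ_X, so f IS continuous.
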